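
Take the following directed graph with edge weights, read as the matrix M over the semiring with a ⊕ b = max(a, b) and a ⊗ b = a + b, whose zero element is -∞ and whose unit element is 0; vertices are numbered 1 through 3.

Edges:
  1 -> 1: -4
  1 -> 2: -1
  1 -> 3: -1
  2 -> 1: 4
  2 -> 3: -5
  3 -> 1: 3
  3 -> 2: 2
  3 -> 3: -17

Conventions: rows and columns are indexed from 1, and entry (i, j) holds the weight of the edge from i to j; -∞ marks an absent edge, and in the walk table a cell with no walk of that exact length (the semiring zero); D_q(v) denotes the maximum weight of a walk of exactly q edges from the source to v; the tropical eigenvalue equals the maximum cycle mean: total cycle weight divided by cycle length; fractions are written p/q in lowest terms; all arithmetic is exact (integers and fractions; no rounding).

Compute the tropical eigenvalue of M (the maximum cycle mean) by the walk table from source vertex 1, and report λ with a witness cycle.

q=0: [0, -∞, -∞]
q=1: [-4, -1, -1]
q=2: [3, 1, -5]
q=3: [5, 2, 2]
Optimal cycle mean attained by: cycle 1->3->2->1, total (-1) + 2 + 4, length 3.
Answer: λ = 5/3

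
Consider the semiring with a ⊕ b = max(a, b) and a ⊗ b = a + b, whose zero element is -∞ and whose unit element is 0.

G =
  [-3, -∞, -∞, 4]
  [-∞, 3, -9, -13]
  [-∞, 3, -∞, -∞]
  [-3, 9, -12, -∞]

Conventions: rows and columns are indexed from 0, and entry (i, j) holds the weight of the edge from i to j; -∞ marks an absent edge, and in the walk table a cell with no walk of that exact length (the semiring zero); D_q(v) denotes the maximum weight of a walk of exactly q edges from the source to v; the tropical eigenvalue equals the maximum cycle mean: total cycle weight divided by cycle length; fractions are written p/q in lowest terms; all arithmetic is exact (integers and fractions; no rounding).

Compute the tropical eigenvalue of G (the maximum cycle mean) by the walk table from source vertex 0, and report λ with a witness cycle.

q=0: [0, -∞, -∞, -∞]
q=1: [-3, -∞, -∞, 4]
q=2: [1, 13, -8, 1]
q=3: [-2, 16, 4, 5]
q=4: [2, 19, 7, 3]
Optimal cycle mean attained by: cycle 1->1, total 3, length 1.
Answer: λ = 3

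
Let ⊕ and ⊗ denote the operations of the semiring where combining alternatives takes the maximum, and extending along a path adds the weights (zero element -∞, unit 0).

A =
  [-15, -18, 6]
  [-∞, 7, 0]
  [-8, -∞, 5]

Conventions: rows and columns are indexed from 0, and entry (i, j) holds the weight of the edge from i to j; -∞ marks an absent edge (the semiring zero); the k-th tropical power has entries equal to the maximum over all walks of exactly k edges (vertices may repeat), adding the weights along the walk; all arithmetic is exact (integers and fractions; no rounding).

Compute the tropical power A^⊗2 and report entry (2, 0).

A^⊗2:
  [-2, -11, 11]
  [-8, 14, 7]
  [-3, -26, 10]
Key observation: the optimum is the walk 2->2->0, with weight 5 + (-8) = -3.
Optimal value attained by: walk 2->2->0.
Answer: (A^⊗2)[2][0] = -3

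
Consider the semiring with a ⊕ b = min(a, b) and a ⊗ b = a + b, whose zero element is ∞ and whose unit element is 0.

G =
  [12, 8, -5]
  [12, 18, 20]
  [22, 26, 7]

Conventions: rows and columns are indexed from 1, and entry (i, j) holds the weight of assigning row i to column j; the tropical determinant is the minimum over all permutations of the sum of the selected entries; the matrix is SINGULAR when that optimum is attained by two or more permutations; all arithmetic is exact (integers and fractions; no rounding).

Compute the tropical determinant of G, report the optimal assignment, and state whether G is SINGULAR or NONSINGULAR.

σ = (1, 2, 3): 12 + 18 + 7 = 37
σ = (1, 3, 2): 12 + 20 + 26 = 58
σ = (2, 1, 3): 8 + 12 + 7 = 27
σ = (2, 3, 1): 8 + 20 + 22 = 50
σ = (3, 1, 2): (-5) + 12 + 26 = 33
σ = (3, 2, 1): (-5) + 18 + 22 = 35
Optimal value attained by: σ = (2, 1, 3).
Answer: det⊕(G) = 27; verdict: NONSINGULAR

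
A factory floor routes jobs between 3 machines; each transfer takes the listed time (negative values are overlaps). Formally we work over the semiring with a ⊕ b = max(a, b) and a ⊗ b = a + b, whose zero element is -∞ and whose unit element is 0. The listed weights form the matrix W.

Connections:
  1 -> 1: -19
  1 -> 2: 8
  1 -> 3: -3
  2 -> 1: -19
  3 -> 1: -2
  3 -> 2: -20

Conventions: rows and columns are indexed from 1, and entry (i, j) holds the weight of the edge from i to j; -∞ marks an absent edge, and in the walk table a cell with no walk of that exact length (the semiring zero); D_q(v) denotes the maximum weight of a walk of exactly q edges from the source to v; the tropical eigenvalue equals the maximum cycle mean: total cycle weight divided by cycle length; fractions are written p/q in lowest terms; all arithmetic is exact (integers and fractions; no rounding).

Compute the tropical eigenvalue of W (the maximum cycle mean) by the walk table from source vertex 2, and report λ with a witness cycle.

q=0: [-∞, 0, -∞]
q=1: [-19, -∞, -∞]
q=2: [-38, -11, -22]
q=3: [-24, -30, -41]
Optimal cycle mean attained by: cycle 1->3->1, total (-3) + (-2), length 2.
Answer: λ = -5/2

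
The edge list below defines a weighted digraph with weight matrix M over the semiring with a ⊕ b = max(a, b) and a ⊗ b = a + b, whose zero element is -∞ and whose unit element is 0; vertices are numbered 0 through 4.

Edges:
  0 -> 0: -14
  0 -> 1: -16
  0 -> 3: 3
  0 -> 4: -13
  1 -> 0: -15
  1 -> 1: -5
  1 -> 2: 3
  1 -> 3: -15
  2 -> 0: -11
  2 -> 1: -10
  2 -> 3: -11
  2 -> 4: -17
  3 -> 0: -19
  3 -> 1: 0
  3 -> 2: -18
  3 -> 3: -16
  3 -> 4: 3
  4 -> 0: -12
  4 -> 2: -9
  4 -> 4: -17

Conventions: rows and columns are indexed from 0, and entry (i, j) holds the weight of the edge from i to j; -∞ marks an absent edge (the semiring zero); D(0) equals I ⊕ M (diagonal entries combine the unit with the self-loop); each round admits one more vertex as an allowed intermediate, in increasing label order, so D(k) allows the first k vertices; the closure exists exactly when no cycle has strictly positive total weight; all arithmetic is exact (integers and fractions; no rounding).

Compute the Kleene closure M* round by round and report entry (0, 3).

D(0):
  [0, -16, -∞, 3, -13]
  [-15, 0, 3, -15, -∞]
  [-11, -10, 0, -11, -17]
  [-19, 0, -18, 0, 3]
  [-12, -∞, -9, -∞, 0]
D(1):
  [0, -16, -∞, 3, -13]
  [-15, 0, 3, -12, -28]
  [-11, -10, 0, -8, -17]
  [-19, 0, -18, 0, 3]
  [-12, -28, -9, -9, 0]
D(2):
  [0, -16, -13, 3, -13]
  [-15, 0, 3, -12, -28]
  [-11, -10, 0, -8, -17]
  [-15, 0, 3, 0, 3]
  [-12, -28, -9, -9, 0]
D(3):
  [0, -16, -13, 3, -13]
  [-8, 0, 3, -5, -14]
  [-11, -10, 0, -8, -17]
  [-8, 0, 3, 0, 3]
  [-12, -19, -9, -9, 0]
D(4):
  [0, 3, 6, 3, 6]
  [-8, 0, 3, -5, -2]
  [-11, -8, 0, -8, -5]
  [-8, 0, 3, 0, 3]
  [-12, -9, -6, -9, 0]
D(5):
  [0, 3, 6, 3, 6]
  [-8, 0, 3, -5, -2]
  [-11, -8, 0, -8, -5]
  [-8, 0, 3, 0, 3]
  [-12, -9, -6, -9, 0]
Answer: M*[0][3] = 3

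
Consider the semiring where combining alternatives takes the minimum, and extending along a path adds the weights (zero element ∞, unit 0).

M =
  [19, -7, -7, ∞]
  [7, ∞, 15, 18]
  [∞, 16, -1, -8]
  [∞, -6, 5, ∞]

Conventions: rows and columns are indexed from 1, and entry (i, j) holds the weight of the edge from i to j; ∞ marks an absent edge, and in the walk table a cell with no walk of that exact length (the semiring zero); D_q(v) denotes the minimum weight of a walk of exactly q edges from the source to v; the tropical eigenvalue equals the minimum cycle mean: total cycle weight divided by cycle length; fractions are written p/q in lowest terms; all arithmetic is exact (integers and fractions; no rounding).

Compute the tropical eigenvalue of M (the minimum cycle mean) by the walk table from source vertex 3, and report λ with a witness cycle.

q=0: [∞, ∞, 0, ∞]
q=1: [∞, 16, -1, -8]
q=2: [23, -14, -3, -9]
q=3: [-7, -15, -4, -11]
q=4: [-8, -17, -14, -12]
Optimal cycle mean attained by: cycle 1->3->4->2->1, total (-7) + (-8) + (-6) + 7, length 4.
Answer: λ = -7/2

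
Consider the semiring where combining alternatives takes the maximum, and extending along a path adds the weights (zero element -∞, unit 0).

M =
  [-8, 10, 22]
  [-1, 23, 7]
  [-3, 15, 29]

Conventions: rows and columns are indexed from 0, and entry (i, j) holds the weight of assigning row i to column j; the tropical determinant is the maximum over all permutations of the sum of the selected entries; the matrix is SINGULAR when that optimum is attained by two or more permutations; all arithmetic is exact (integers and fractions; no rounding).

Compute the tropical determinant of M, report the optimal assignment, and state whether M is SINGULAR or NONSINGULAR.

σ = (0, 1, 2): (-8) + 23 + 29 = 44
σ = (0, 2, 1): (-8) + 7 + 15 = 14
σ = (1, 0, 2): 10 + (-1) + 29 = 38
σ = (1, 2, 0): 10 + 7 + (-3) = 14
σ = (2, 0, 1): 22 + (-1) + 15 = 36
σ = (2, 1, 0): 22 + 23 + (-3) = 42
Optimal value attained by: σ = (0, 1, 2).
Answer: det⊕(M) = 44; verdict: NONSINGULAR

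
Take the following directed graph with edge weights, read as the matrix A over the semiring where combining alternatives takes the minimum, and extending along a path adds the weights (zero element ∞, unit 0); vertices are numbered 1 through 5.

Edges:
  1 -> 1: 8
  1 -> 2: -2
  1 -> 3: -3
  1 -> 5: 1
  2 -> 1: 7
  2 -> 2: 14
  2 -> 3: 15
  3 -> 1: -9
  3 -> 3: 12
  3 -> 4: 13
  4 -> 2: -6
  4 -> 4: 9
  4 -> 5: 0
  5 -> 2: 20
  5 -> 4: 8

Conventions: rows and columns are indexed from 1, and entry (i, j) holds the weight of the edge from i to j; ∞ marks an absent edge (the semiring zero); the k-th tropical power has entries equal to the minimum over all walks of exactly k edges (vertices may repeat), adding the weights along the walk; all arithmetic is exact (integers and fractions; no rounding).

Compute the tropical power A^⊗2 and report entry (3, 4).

A^⊗2:
  [-12, 6, 5, 9, 9]
  [6, 5, 4, 28, 8]
  [-1, -11, -12, 22, -8]
  [1, 3, 9, 8, 9]
  [27, 2, 35, 17, 8]
Key observation: the optimum is the walk 3->4->4, with weight 13 + 9 = 22.
Optimal value attained by: walk 3->4->4.
Answer: (A^⊗2)[3][4] = 22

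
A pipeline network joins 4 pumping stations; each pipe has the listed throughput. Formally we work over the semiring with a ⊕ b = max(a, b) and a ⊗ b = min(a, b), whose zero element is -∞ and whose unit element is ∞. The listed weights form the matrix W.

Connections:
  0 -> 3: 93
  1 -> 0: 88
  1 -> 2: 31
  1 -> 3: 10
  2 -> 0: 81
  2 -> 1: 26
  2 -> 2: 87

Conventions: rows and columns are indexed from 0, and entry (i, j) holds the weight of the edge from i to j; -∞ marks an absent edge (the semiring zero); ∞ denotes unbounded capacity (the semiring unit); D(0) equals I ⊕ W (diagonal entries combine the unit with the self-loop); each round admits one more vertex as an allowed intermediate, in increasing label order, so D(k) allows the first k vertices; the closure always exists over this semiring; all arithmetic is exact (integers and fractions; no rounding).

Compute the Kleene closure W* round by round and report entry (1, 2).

D(0):
  [∞, -∞, -∞, 93]
  [88, ∞, 31, 10]
  [81, 26, ∞, -∞]
  [-∞, -∞, -∞, ∞]
D(1):
  [∞, -∞, -∞, 93]
  [88, ∞, 31, 88]
  [81, 26, ∞, 81]
  [-∞, -∞, -∞, ∞]
D(2):
  [∞, -∞, -∞, 93]
  [88, ∞, 31, 88]
  [81, 26, ∞, 81]
  [-∞, -∞, -∞, ∞]
D(3):
  [∞, -∞, -∞, 93]
  [88, ∞, 31, 88]
  [81, 26, ∞, 81]
  [-∞, -∞, -∞, ∞]
D(4):
  [∞, -∞, -∞, 93]
  [88, ∞, 31, 88]
  [81, 26, ∞, 81]
  [-∞, -∞, -∞, ∞]
Answer: W*[1][2] = 31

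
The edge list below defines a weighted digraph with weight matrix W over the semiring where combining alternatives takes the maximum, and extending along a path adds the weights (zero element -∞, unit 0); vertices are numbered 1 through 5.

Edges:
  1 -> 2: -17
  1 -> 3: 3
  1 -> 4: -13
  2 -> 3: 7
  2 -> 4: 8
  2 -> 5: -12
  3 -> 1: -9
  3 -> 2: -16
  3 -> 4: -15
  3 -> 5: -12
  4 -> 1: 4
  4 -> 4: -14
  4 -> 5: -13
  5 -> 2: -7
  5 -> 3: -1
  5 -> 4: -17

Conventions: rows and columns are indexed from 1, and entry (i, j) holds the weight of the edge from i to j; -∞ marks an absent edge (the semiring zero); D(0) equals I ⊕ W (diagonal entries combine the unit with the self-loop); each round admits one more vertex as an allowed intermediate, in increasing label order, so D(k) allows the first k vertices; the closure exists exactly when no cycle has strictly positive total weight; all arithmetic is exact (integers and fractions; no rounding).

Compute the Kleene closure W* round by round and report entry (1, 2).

D(0):
  [0, -17, 3, -13, -∞]
  [-∞, 0, 7, 8, -12]
  [-9, -16, 0, -15, -12]
  [4, -∞, -∞, 0, -13]
  [-∞, -7, -1, -17, 0]
D(1):
  [0, -17, 3, -13, -∞]
  [-∞, 0, 7, 8, -12]
  [-9, -16, 0, -15, -12]
  [4, -13, 7, 0, -13]
  [-∞, -7, -1, -17, 0]
D(2):
  [0, -17, 3, -9, -29]
  [-∞, 0, 7, 8, -12]
  [-9, -16, 0, -8, -12]
  [4, -13, 7, 0, -13]
  [-∞, -7, 0, 1, 0]
D(3):
  [0, -13, 3, -5, -9]
  [-2, 0, 7, 8, -5]
  [-9, -16, 0, -8, -12]
  [4, -9, 7, 0, -5]
  [-9, -7, 0, 1, 0]
D(4):
  [0, -13, 3, -5, -9]
  [12, 0, 15, 8, 3]
  [-4, -16, 0, -8, -12]
  [4, -9, 7, 0, -5]
  [5, -7, 8, 1, 0]
D(5):
  [0, -13, 3, -5, -9]
  [12, 0, 15, 8, 3]
  [-4, -16, 0, -8, -12]
  [4, -9, 7, 0, -5]
  [5, -7, 8, 1, 0]
Answer: W*[1][2] = -13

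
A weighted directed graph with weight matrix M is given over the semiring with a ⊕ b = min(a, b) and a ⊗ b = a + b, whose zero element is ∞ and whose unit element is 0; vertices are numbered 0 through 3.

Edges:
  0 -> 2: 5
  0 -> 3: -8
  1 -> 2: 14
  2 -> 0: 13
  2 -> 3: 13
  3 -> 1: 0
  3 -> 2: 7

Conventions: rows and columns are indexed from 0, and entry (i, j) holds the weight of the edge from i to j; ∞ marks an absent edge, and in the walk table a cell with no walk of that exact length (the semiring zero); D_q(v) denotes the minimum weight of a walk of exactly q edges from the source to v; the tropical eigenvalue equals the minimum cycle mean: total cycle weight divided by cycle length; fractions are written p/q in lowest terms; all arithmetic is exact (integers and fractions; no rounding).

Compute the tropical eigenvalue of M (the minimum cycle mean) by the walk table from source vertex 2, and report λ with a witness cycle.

q=0: [∞, ∞, 0, ∞]
q=1: [13, ∞, ∞, 13]
q=2: [∞, 13, 18, 5]
q=3: [31, 5, 12, 31]
q=4: [25, 31, 19, 23]
Optimal cycle mean attained by: cycle 0->3->2->0, total (-8) + 7 + 13, length 3.
Answer: λ = 4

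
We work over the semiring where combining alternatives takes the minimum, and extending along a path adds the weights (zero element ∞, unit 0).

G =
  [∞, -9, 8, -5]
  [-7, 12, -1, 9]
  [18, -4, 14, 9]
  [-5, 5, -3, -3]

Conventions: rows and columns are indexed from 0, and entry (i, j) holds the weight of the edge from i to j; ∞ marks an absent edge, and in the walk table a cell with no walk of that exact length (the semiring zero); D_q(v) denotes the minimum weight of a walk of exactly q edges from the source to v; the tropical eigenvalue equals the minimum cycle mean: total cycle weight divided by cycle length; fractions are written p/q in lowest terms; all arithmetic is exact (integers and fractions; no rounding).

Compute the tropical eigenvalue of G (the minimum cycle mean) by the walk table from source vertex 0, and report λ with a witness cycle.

q=0: [0, ∞, ∞, ∞]
q=1: [∞, -9, 8, -5]
q=2: [-16, 0, -10, -8]
q=3: [-13, -25, -11, -21]
q=4: [-32, -22, -26, -24]
Optimal cycle mean attained by: cycle 0->1->0, total (-9) + (-7), length 2.
Answer: λ = -8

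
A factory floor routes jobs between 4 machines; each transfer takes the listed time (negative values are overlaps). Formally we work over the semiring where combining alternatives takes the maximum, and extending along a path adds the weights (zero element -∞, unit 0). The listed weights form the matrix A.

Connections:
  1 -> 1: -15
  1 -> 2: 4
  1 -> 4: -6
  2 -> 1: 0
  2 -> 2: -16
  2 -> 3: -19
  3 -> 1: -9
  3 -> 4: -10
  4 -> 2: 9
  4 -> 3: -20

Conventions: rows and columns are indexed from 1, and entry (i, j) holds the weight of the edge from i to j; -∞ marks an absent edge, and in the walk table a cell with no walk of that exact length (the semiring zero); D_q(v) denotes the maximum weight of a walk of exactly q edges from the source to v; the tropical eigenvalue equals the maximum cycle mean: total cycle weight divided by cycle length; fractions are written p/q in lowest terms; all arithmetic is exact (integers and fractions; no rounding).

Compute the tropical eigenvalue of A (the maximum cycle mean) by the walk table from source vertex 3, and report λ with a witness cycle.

q=0: [-∞, -∞, 0, -∞]
q=1: [-9, -∞, -∞, -10]
q=2: [-24, -1, -30, -15]
q=3: [-1, -6, -20, -30]
q=4: [-6, 3, -25, -7]
Optimal cycle mean attained by: cycle 1->2->1, total 4 + 0, length 2.
Answer: λ = 2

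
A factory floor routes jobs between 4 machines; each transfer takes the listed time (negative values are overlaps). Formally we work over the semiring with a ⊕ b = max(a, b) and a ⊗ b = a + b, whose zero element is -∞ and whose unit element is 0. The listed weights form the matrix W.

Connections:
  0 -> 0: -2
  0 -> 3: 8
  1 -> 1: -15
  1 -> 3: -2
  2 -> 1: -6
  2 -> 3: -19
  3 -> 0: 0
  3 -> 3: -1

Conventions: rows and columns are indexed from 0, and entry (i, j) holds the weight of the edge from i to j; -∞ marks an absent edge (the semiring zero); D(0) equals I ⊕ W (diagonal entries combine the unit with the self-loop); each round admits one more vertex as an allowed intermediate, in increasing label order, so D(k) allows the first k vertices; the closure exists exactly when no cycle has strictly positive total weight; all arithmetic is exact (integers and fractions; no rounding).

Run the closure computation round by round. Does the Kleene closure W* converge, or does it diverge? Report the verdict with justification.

D(0):
  [0, -∞, -∞, 8]
  [-∞, 0, -∞, -2]
  [-∞, -6, 0, -19]
  [0, -∞, -∞, 0]
Detection: at round 1, diagonal entry (3, 3) turns strictly positive.
Key observation: the cycle 3->0->3 has total weight 0 + 8, which is strictly positive.
Answer: DIVERGES — positive cycle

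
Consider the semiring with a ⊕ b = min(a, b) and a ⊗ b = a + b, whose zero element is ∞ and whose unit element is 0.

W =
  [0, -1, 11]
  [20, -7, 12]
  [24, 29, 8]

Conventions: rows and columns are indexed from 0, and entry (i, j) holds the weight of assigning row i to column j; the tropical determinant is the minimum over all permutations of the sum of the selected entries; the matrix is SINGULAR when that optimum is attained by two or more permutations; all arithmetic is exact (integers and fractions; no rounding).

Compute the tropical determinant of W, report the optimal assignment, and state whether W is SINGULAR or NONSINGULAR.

σ = (0, 1, 2): 0 + (-7) + 8 = 1
σ = (0, 2, 1): 0 + 12 + 29 = 41
σ = (1, 0, 2): (-1) + 20 + 8 = 27
σ = (1, 2, 0): (-1) + 12 + 24 = 35
σ = (2, 0, 1): 11 + 20 + 29 = 60
σ = (2, 1, 0): 11 + (-7) + 24 = 28
Optimal value attained by: σ = (0, 1, 2).
Answer: det⊕(W) = 1; verdict: NONSINGULAR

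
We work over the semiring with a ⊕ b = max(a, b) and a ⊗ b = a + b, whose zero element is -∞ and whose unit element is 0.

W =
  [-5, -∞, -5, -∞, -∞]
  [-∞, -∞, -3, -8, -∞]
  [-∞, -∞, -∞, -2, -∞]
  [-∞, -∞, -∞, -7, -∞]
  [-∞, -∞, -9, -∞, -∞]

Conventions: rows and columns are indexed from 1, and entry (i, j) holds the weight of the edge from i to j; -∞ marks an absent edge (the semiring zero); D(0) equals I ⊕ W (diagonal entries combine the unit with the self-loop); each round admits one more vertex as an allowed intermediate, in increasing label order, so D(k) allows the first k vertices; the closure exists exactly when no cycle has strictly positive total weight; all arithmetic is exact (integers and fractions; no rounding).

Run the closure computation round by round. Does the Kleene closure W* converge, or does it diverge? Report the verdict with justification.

D(0):
  [0, -∞, -5, -∞, -∞]
  [-∞, 0, -3, -8, -∞]
  [-∞, -∞, 0, -2, -∞]
  [-∞, -∞, -∞, 0, -∞]
  [-∞, -∞, -9, -∞, 0]
D(1):
  [0, -∞, -5, -∞, -∞]
  [-∞, 0, -3, -8, -∞]
  [-∞, -∞, 0, -2, -∞]
  [-∞, -∞, -∞, 0, -∞]
  [-∞, -∞, -9, -∞, 0]
D(2):
  [0, -∞, -5, -∞, -∞]
  [-∞, 0, -3, -8, -∞]
  [-∞, -∞, 0, -2, -∞]
  [-∞, -∞, -∞, 0, -∞]
  [-∞, -∞, -9, -∞, 0]
D(3):
  [0, -∞, -5, -7, -∞]
  [-∞, 0, -3, -5, -∞]
  [-∞, -∞, 0, -2, -∞]
  [-∞, -∞, -∞, 0, -∞]
  [-∞, -∞, -9, -11, 0]
D(4):
  [0, -∞, -5, -7, -∞]
  [-∞, 0, -3, -5, -∞]
  [-∞, -∞, 0, -2, -∞]
  [-∞, -∞, -∞, 0, -∞]
  [-∞, -∞, -9, -11, 0]
D(5):
  [0, -∞, -5, -7, -∞]
  [-∞, 0, -3, -5, -∞]
  [-∞, -∞, 0, -2, -∞]
  [-∞, -∞, -∞, 0, -∞]
  [-∞, -∞, -9, -11, 0]
Key observation: every diagonal entry stays at the unit through all rounds, so no improving cycle exists.
Answer: CONVERGES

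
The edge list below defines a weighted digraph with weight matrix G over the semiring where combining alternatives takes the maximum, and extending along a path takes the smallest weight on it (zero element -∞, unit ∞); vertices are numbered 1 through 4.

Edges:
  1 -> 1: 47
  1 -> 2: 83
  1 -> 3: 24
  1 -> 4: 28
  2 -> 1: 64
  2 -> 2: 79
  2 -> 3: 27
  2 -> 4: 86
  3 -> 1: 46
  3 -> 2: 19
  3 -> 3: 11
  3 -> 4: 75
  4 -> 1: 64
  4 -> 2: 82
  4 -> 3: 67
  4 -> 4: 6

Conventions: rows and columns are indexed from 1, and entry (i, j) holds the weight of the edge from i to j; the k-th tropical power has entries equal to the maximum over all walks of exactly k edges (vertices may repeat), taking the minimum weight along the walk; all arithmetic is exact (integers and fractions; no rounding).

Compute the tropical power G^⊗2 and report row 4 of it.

G^⊗2:
  [64, 79, 28, 83]
  [64, 82, 67, 79]
  [64, 75, 67, 28]
  [64, 79, 27, 82]
Answer: row 4 of G^⊗2 = [64, 79, 27, 82]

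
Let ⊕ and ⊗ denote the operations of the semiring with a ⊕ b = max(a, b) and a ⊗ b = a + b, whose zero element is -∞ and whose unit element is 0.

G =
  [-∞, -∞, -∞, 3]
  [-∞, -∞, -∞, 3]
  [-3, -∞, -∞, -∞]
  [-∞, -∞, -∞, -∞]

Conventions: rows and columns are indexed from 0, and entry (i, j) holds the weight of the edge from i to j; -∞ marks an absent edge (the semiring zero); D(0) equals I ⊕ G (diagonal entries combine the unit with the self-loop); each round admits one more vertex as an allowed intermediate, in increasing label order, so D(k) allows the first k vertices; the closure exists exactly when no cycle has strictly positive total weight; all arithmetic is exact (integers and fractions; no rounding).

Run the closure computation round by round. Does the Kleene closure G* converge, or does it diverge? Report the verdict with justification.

D(0):
  [0, -∞, -∞, 3]
  [-∞, 0, -∞, 3]
  [-3, -∞, 0, -∞]
  [-∞, -∞, -∞, 0]
D(1):
  [0, -∞, -∞, 3]
  [-∞, 0, -∞, 3]
  [-3, -∞, 0, 0]
  [-∞, -∞, -∞, 0]
D(2):
  [0, -∞, -∞, 3]
  [-∞, 0, -∞, 3]
  [-3, -∞, 0, 0]
  [-∞, -∞, -∞, 0]
D(3):
  [0, -∞, -∞, 3]
  [-∞, 0, -∞, 3]
  [-3, -∞, 0, 0]
  [-∞, -∞, -∞, 0]
D(4):
  [0, -∞, -∞, 3]
  [-∞, 0, -∞, 3]
  [-3, -∞, 0, 0]
  [-∞, -∞, -∞, 0]
Key observation: every diagonal entry stays at the unit through all rounds, so no improving cycle exists.
Answer: CONVERGES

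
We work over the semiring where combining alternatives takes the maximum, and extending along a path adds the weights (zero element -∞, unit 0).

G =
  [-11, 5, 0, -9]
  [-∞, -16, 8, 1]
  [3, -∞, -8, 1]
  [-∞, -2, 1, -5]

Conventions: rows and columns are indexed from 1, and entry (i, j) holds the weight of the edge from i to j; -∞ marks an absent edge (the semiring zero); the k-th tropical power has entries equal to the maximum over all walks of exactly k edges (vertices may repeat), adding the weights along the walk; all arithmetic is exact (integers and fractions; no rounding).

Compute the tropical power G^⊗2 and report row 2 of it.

G^⊗2:
  [3, -6, 13, 6]
  [11, -1, 2, 9]
  [-5, 8, 3, -4]
  [4, -7, 6, 2]
Answer: row 2 of G^⊗2 = [11, -1, 2, 9]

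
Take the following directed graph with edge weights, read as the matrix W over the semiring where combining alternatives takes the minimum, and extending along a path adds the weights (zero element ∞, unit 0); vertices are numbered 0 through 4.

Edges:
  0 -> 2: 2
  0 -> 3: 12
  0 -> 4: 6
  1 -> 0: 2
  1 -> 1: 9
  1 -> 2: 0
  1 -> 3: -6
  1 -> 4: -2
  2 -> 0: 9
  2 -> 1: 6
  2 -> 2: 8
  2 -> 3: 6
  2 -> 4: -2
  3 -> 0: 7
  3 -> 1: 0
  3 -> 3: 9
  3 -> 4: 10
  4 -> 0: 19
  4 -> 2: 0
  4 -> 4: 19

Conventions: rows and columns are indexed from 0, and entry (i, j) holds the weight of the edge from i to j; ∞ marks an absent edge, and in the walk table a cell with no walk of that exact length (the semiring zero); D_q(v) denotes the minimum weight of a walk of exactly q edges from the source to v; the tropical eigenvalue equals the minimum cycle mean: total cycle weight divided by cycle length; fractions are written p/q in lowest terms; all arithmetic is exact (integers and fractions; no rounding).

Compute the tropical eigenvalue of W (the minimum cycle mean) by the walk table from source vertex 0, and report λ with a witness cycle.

q=0: [0, ∞, ∞, ∞, ∞]
q=1: [∞, ∞, 2, 12, 6]
q=2: [11, 8, 6, 8, 0]
q=3: [10, 8, 0, 2, 4]
q=4: [9, 2, 4, 2, -2]
q=5: [4, 2, -2, -4, 0]
Optimal cycle mean attained by: cycle 1->3->1, total (-6) + 0, length 2.
Answer: λ = -3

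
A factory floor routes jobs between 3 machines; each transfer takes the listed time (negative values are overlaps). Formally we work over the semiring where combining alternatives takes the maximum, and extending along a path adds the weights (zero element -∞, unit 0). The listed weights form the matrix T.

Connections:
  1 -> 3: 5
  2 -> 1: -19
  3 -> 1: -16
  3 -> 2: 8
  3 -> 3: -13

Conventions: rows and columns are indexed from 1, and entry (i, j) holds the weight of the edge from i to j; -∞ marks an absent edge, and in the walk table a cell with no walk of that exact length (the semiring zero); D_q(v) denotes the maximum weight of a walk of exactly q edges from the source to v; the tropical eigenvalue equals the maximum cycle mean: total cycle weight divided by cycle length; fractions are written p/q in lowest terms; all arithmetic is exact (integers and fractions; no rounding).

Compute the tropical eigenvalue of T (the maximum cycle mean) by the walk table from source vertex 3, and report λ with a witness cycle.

q=0: [-∞, -∞, 0]
q=1: [-16, 8, -13]
q=2: [-11, -5, -11]
q=3: [-24, -3, -6]
Optimal cycle mean attained by: cycle 1->3->2->1, total 5 + 8 + (-19), length 3.
Answer: λ = -2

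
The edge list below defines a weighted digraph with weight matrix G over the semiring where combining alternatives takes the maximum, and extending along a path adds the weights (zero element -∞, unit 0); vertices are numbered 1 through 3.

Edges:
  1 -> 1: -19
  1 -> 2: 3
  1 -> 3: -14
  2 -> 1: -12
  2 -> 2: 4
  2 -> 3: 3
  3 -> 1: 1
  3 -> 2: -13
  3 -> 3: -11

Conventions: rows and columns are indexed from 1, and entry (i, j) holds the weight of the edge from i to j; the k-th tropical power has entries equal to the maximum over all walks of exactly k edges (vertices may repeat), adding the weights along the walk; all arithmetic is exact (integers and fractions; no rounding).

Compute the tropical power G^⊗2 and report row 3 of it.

G^⊗2:
  [-9, 7, 6]
  [4, 8, 7]
  [-10, 4, -10]
Answer: row 3 of G^⊗2 = [-10, 4, -10]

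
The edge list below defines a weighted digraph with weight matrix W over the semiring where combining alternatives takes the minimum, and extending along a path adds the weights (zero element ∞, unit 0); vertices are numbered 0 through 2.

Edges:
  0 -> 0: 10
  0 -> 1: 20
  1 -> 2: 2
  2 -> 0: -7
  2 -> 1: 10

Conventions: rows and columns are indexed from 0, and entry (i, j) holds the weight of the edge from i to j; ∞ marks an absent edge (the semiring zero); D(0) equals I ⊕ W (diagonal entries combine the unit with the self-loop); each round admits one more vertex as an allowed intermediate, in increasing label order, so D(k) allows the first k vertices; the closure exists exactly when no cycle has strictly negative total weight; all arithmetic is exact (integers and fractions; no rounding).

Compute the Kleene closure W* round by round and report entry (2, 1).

D(0):
  [0, 20, ∞]
  [∞, 0, 2]
  [-7, 10, 0]
D(1):
  [0, 20, ∞]
  [∞, 0, 2]
  [-7, 10, 0]
D(2):
  [0, 20, 22]
  [∞, 0, 2]
  [-7, 10, 0]
D(3):
  [0, 20, 22]
  [-5, 0, 2]
  [-7, 10, 0]
Answer: W*[2][1] = 10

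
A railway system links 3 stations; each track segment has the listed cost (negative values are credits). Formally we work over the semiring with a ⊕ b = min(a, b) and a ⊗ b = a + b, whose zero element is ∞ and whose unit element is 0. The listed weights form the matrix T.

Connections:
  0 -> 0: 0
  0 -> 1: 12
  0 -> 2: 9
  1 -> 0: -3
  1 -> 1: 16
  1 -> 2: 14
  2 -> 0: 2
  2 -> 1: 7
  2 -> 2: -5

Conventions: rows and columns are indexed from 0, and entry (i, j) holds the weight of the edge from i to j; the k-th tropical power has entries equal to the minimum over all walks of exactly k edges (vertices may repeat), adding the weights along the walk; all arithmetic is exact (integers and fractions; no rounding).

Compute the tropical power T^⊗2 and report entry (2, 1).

T^⊗2:
  [0, 12, 4]
  [-3, 9, 6]
  [-3, 2, -10]
Key observation: the optimum is the walk 2->2->1, with weight (-5) + 7 = 2.
Optimal value attained by: walk 2->2->1.
Answer: (T^⊗2)[2][1] = 2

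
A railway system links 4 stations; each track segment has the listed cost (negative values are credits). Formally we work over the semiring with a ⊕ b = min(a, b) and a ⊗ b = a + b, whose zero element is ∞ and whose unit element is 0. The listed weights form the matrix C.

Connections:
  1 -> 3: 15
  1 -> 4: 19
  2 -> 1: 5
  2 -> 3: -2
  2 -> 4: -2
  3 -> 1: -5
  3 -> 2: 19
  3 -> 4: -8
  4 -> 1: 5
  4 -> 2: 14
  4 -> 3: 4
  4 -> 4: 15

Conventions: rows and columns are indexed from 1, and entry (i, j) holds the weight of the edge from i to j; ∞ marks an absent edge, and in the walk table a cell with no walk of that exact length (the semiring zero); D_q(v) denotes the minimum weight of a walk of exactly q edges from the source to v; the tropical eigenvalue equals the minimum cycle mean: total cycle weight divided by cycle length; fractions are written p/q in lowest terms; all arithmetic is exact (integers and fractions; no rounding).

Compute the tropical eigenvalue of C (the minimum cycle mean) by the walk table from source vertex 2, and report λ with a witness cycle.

q=0: [∞, 0, ∞, ∞]
q=1: [5, ∞, -2, -2]
q=2: [-7, 12, 2, -10]
q=3: [-5, 4, -6, -6]
q=4: [-11, 8, -2, -14]
Optimal cycle mean attained by: cycle 3->4->3, total (-8) + 4, length 2.
Answer: λ = -2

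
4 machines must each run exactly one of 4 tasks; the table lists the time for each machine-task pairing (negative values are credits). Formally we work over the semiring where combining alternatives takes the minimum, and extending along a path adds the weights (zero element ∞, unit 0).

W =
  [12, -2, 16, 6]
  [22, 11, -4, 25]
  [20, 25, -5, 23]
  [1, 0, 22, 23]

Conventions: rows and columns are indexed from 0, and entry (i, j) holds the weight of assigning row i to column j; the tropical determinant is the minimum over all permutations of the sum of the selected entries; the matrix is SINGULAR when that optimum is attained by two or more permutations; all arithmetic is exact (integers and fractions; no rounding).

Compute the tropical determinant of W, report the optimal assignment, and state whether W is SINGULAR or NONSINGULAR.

σ = (0, 1, 2, 3): 12 + 11 + (-5) + 23 = 41
σ = (0, 1, 3, 2): 12 + 11 + 23 + 22 = 68
σ = (0, 2, 1, 3): 12 + (-4) + 25 + 23 = 56
σ = (0, 2, 3, 1): 12 + (-4) + 23 + 0 = 31
σ = (0, 3, 1, 2): 12 + 25 + 25 + 22 = 84
σ = (0, 3, 2, 1): 12 + 25 + (-5) + 0 = 32
σ = (1, 0, 2, 3): (-2) + 22 + (-5) + 23 = 38
σ = (1, 0, 3, 2): (-2) + 22 + 23 + 22 = 65
σ = (1, 2, 0, 3): (-2) + (-4) + 20 + 23 = 37
σ = (1, 2, 3, 0): (-2) + (-4) + 23 + 1 = 18
σ = (1, 3, 0, 2): (-2) + 25 + 20 + 22 = 65
σ = (1, 3, 2, 0): (-2) + 25 + (-5) + 1 = 19
σ = (2, 0, 1, 3): 16 + 22 + 25 + 23 = 86
σ = (2, 0, 3, 1): 16 + 22 + 23 + 0 = 61
σ = (2, 1, 0, 3): 16 + 11 + 20 + 23 = 70
σ = (2, 1, 3, 0): 16 + 11 + 23 + 1 = 51
σ = (2, 3, 0, 1): 16 + 25 + 20 + 0 = 61
σ = (2, 3, 1, 0): 16 + 25 + 25 + 1 = 67
σ = (3, 0, 1, 2): 6 + 22 + 25 + 22 = 75
σ = (3, 0, 2, 1): 6 + 22 + (-5) + 0 = 23
σ = (3, 1, 0, 2): 6 + 11 + 20 + 22 = 59
σ = (3, 1, 2, 0): 6 + 11 + (-5) + 1 = 13
σ = (3, 2, 0, 1): 6 + (-4) + 20 + 0 = 22
σ = (3, 2, 1, 0): 6 + (-4) + 25 + 1 = 28
Optimal value attained by: σ = (3, 1, 2, 0).
Answer: det⊕(W) = 13; verdict: NONSINGULAR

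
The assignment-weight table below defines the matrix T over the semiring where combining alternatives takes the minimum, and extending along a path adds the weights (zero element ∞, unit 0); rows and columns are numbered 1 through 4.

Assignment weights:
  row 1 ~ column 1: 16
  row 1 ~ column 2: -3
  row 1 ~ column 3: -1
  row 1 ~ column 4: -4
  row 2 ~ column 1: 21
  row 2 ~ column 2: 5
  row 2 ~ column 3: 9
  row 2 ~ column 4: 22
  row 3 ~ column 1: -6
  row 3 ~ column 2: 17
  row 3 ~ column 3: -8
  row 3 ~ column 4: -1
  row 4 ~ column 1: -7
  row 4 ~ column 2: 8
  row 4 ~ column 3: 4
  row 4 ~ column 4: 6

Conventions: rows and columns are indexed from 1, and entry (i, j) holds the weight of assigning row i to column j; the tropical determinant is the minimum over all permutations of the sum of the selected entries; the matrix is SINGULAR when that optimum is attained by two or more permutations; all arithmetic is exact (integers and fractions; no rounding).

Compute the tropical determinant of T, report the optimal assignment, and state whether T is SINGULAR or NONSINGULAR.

σ = (1, 2, 3, 4): 16 + 5 + (-8) + 6 = 19
σ = (1, 2, 4, 3): 16 + 5 + (-1) + 4 = 24
σ = (1, 3, 2, 4): 16 + 9 + 17 + 6 = 48
σ = (1, 3, 4, 2): 16 + 9 + (-1) + 8 = 32
σ = (1, 4, 2, 3): 16 + 22 + 17 + 4 = 59
σ = (1, 4, 3, 2): 16 + 22 + (-8) + 8 = 38
σ = (2, 1, 3, 4): (-3) + 21 + (-8) + 6 = 16
σ = (2, 1, 4, 3): (-3) + 21 + (-1) + 4 = 21
σ = (2, 3, 1, 4): (-3) + 9 + (-6) + 6 = 6
σ = (2, 3, 4, 1): (-3) + 9 + (-1) + (-7) = -2
σ = (2, 4, 1, 3): (-3) + 22 + (-6) + 4 = 17
σ = (2, 4, 3, 1): (-3) + 22 + (-8) + (-7) = 4
σ = (3, 1, 2, 4): (-1) + 21 + 17 + 6 = 43
σ = (3, 1, 4, 2): (-1) + 21 + (-1) + 8 = 27
σ = (3, 2, 1, 4): (-1) + 5 + (-6) + 6 = 4
σ = (3, 2, 4, 1): (-1) + 5 + (-1) + (-7) = -4
σ = (3, 4, 1, 2): (-1) + 22 + (-6) + 8 = 23
σ = (3, 4, 2, 1): (-1) + 22 + 17 + (-7) = 31
σ = (4, 1, 2, 3): (-4) + 21 + 17 + 4 = 38
σ = (4, 1, 3, 2): (-4) + 21 + (-8) + 8 = 17
σ = (4, 2, 1, 3): (-4) + 5 + (-6) + 4 = -1
σ = (4, 2, 3, 1): (-4) + 5 + (-8) + (-7) = -14
σ = (4, 3, 1, 2): (-4) + 9 + (-6) + 8 = 7
σ = (4, 3, 2, 1): (-4) + 9 + 17 + (-7) = 15
Optimal value attained by: σ = (4, 2, 3, 1).
Answer: det⊕(T) = -14; verdict: NONSINGULAR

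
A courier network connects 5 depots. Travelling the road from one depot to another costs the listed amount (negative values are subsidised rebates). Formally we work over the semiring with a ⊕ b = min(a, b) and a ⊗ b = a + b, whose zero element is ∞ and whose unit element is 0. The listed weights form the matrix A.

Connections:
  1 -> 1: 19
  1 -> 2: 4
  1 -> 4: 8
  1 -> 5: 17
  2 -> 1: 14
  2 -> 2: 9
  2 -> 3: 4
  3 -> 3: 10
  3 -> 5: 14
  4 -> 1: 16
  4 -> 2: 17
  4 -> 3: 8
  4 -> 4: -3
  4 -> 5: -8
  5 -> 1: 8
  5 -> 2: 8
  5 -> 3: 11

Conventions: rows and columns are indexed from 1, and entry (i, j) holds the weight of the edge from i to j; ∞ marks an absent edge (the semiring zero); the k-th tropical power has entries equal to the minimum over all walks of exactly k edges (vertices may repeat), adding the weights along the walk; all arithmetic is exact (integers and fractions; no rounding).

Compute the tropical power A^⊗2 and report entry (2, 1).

A^⊗2:
  [18, 13, 8, 5, 0]
  [23, 18, 13, 22, 18]
  [22, 22, 20, ∞, 24]
  [0, 0, 3, -6, -11]
  [22, 12, 12, 16, 25]
Key observation: the optimum is the walk 2->2->1, with weight 9 + 14 = 23.
Optimal value attained by: walk 2->2->1.
Answer: (A^⊗2)[2][1] = 23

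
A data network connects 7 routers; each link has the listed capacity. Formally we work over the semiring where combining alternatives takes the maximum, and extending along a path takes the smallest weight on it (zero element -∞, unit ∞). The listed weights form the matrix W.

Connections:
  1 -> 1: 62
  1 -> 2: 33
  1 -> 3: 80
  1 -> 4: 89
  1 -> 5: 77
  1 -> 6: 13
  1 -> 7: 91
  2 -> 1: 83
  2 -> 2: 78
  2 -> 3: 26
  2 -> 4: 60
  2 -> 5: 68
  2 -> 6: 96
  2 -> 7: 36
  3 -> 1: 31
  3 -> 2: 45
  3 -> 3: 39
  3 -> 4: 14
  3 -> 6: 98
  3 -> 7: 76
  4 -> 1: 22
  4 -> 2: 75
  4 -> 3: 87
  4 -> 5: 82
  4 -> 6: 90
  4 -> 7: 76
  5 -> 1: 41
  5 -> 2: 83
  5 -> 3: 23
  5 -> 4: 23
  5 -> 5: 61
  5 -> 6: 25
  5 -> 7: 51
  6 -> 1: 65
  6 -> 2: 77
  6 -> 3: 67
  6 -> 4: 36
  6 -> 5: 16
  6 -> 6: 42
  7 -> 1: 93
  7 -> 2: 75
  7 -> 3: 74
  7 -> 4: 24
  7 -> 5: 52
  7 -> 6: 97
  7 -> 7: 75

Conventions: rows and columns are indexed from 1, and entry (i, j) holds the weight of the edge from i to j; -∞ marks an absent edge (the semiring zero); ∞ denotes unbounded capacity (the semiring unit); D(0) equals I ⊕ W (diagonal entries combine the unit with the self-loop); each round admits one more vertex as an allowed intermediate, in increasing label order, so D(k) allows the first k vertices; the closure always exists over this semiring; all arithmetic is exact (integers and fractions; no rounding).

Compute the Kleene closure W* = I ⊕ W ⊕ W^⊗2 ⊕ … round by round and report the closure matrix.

D(0):
  [∞, 33, 80, 89, 77, 13, 91]
  [83, ∞, 26, 60, 68, 96, 36]
  [31, 45, ∞, 14, -∞, 98, 76]
  [22, 75, 87, ∞, 82, 90, 76]
  [41, 83, 23, 23, ∞, 25, 51]
  [65, 77, 67, 36, 16, ∞, -∞]
  [93, 75, 74, 24, 52, 97, ∞]
D(1):
  [∞, 33, 80, 89, 77, 13, 91]
  [83, ∞, 80, 83, 77, 96, 83]
  [31, 45, ∞, 31, 31, 98, 76]
  [22, 75, 87, ∞, 82, 90, 76]
  [41, 83, 41, 41, ∞, 25, 51]
  [65, 77, 67, 65, 65, ∞, 65]
  [93, 75, 80, 89, 77, 97, ∞]
D(2):
  [∞, 33, 80, 89, 77, 33, 91]
  [83, ∞, 80, 83, 77, 96, 83]
  [45, 45, ∞, 45, 45, 98, 76]
  [75, 75, 87, ∞, 82, 90, 76]
  [83, 83, 80, 83, ∞, 83, 83]
  [77, 77, 77, 77, 77, ∞, 77]
  [93, 75, 80, 89, 77, 97, ∞]
D(3):
  [∞, 45, 80, 89, 77, 80, 91]
  [83, ∞, 80, 83, 77, 96, 83]
  [45, 45, ∞, 45, 45, 98, 76]
  [75, 75, 87, ∞, 82, 90, 76]
  [83, 83, 80, 83, ∞, 83, 83]
  [77, 77, 77, 77, 77, ∞, 77]
  [93, 75, 80, 89, 77, 97, ∞]
D(4):
  [∞, 75, 87, 89, 82, 89, 91]
  [83, ∞, 83, 83, 82, 96, 83]
  [45, 45, ∞, 45, 45, 98, 76]
  [75, 75, 87, ∞, 82, 90, 76]
  [83, 83, 83, 83, ∞, 83, 83]
  [77, 77, 77, 77, 77, ∞, 77]
  [93, 75, 87, 89, 82, 97, ∞]
D(5):
  [∞, 82, 87, 89, 82, 89, 91]
  [83, ∞, 83, 83, 82, 96, 83]
  [45, 45, ∞, 45, 45, 98, 76]
  [82, 82, 87, ∞, 82, 90, 82]
  [83, 83, 83, 83, ∞, 83, 83]
  [77, 77, 77, 77, 77, ∞, 77]
  [93, 82, 87, 89, 82, 97, ∞]
D(6):
  [∞, 82, 87, 89, 82, 89, 91]
  [83, ∞, 83, 83, 82, 96, 83]
  [77, 77, ∞, 77, 77, 98, 77]
  [82, 82, 87, ∞, 82, 90, 82]
  [83, 83, 83, 83, ∞, 83, 83]
  [77, 77, 77, 77, 77, ∞, 77]
  [93, 82, 87, 89, 82, 97, ∞]
D(7):
  [∞, 82, 87, 89, 82, 91, 91]
  [83, ∞, 83, 83, 82, 96, 83]
  [77, 77, ∞, 77, 77, 98, 77]
  [82, 82, 87, ∞, 82, 90, 82]
  [83, 83, 83, 83, ∞, 83, 83]
  [77, 77, 77, 77, 77, ∞, 77]
  [93, 82, 87, 89, 82, 97, ∞]
Answer: W* = [[∞, 82, 87, 89, 82, 91, 91], [83, ∞, 83, 83, 82, 96, 83], [77, 77, ∞, 77, 77, 98, 77], [82, 82, 87, ∞, 82, 90, 82], [83, 83, 83, 83, ∞, 83, 83], [77, 77, 77, 77, 77, ∞, 77], [93, 82, 87, 89, 82, 97, ∞]]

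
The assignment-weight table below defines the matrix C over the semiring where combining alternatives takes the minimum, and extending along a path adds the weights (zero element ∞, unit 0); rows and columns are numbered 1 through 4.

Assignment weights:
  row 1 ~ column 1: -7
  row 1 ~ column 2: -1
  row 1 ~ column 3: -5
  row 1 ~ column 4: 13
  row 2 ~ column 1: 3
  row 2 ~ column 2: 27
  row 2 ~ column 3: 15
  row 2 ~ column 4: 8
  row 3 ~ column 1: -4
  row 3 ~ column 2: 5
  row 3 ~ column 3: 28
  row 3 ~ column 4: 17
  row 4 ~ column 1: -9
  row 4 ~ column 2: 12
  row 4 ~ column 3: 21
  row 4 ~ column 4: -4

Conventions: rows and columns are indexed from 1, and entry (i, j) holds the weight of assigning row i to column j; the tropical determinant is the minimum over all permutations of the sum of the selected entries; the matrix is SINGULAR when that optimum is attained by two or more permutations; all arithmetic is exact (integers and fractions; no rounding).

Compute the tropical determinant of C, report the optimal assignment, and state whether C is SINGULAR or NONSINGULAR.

σ = (1, 2, 3, 4): (-7) + 27 + 28 + (-4) = 44
σ = (1, 2, 4, 3): (-7) + 27 + 17 + 21 = 58
σ = (1, 3, 2, 4): (-7) + 15 + 5 + (-4) = 9
σ = (1, 3, 4, 2): (-7) + 15 + 17 + 12 = 37
σ = (1, 4, 2, 3): (-7) + 8 + 5 + 21 = 27
σ = (1, 4, 3, 2): (-7) + 8 + 28 + 12 = 41
σ = (2, 1, 3, 4): (-1) + 3 + 28 + (-4) = 26
σ = (2, 1, 4, 3): (-1) + 3 + 17 + 21 = 40
σ = (2, 3, 1, 4): (-1) + 15 + (-4) + (-4) = 6
σ = (2, 3, 4, 1): (-1) + 15 + 17 + (-9) = 22
σ = (2, 4, 1, 3): (-1) + 8 + (-4) + 21 = 24
σ = (2, 4, 3, 1): (-1) + 8 + 28 + (-9) = 26
σ = (3, 1, 2, 4): (-5) + 3 + 5 + (-4) = -1
σ = (3, 1, 4, 2): (-5) + 3 + 17 + 12 = 27
σ = (3, 2, 1, 4): (-5) + 27 + (-4) + (-4) = 14
σ = (3, 2, 4, 1): (-5) + 27 + 17 + (-9) = 30
σ = (3, 4, 1, 2): (-5) + 8 + (-4) + 12 = 11
σ = (3, 4, 2, 1): (-5) + 8 + 5 + (-9) = -1
σ = (4, 1, 2, 3): 13 + 3 + 5 + 21 = 42
σ = (4, 1, 3, 2): 13 + 3 + 28 + 12 = 56
σ = (4, 2, 1, 3): 13 + 27 + (-4) + 21 = 57
σ = (4, 2, 3, 1): 13 + 27 + 28 + (-9) = 59
σ = (4, 3, 1, 2): 13 + 15 + (-4) + 12 = 36
σ = (4, 3, 2, 1): 13 + 15 + 5 + (-9) = 24
Optimal value attained by: σ = (3, 1, 2, 4).
Answer: det⊕(C) = -1; verdict: SINGULAR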